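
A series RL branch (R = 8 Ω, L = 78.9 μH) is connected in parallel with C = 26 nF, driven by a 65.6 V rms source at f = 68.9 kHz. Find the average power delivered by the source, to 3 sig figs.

28.0 W

ω = 2πf = 432900 rad/s
X_L = ωL = 34.2 Ω
X_C = 1/(ωC) = 88.8 Ω
Branch 1 (R+jX_L): Z₁ = 8.00 + j34.2 Ω, |Z₁| = 35.1 Ω
Branch 2 (−jX_C): Z₂ = −j88.8 Ω
Parallel: Z = Z₁Z₂/(Z₁+Z₂), |Z| = 56.4 Ω, ∠Z = 68.5°
I = V/|Z| = 1.16 A
P = VI cos φ = 65.6 × 1.16 × cos(68.5°) = 28.0 W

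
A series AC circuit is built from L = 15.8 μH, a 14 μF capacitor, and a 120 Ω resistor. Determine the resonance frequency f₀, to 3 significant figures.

10.7 kHz

ω₀ = 1/√(LC) = 1/√(1.58e-05 × 1.4e-05) = 67240 rad/s
f₀ = ω₀/(2π) = 10.7 kHz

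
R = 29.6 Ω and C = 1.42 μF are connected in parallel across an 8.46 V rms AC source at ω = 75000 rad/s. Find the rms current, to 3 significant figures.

X_C = 1/(ωC) = 9.39 Ω
Parallel: admittances add. Y = 1/R + jωC
Y = (0.0338 + j0.106) S
|Y| = 0.112 S → |Z| = 1/|Y| = 8.95 Ω, ∠Z = −∠Y = -72.4°
I = V/|Z| = 8.46/8.95 = 945 mA

945 mA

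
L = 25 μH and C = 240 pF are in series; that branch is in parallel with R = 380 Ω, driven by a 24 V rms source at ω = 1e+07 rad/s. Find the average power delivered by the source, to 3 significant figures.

1.52 W

X_L = ωL = 250 Ω
X_C = 1/(ωC) = 417 Ω
Branch 1: Z₁ = R = 380 Ω
Branch 2 (series LC): Z₂ = j(X_L − X_C) = −j167 Ω
Parallel: Z = Z₁Z₂/(Z₁+Z₂), |Z| = 153 Ω, ∠Z = -66.3°
I = V/|Z| = 157 mA
P = VI cos φ = 24 × 0.157 × cos(-66.3°) = 1.52 W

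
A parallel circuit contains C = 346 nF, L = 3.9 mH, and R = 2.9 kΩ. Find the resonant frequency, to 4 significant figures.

ω₀ = 1/√(LC) = 1/√(0.0039 × 3.46e-07) = 27220 rad/s
f₀ = ω₀/(2π) = 4.333 kHz

4.333 kHz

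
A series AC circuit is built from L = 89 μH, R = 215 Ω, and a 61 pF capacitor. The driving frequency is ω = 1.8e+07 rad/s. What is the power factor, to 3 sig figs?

0.297

X_L = ωL = 1600 Ω
X_C = 1/(ωC) = 911 Ω
Net reactance X = X_L − X_C = 691 Ω
Z = 215 + j691 Ω
|Z| = √(215² + 691²) = 724 Ω
∠Z = arctan(691/215) = 72.7°
cos φ = cos(72.7°) = 0.297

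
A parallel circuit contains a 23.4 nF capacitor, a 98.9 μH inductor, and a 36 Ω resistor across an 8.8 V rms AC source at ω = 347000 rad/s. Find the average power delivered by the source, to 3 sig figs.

X_L = ωL = 34.3 Ω
X_C = 1/(ωC) = 123 Ω
Parallel: admittances add. Y = 1/R + 1/(jωL) + jωC
Y = (0.0278 − j0.0210) S
|Y| = 0.0348 S → |Z| = 1/|Y| = 28.7 Ω, ∠Z = −∠Y = 37.1°
I = V/|Z| = 307 mA
P = VI cos φ = 8.8 × 0.307 × cos(37.1°) = 2.15 W

2.15 W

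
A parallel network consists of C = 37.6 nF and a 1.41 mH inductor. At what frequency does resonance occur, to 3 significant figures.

ω₀ = 1/√(LC) = 1/√(0.00141 × 3.76e-08) = 137300 rad/s
f₀ = ω₀/(2π) = 21.9 kHz

21.9 kHz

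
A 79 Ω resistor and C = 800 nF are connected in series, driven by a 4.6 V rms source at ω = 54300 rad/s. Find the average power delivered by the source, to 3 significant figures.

247 mW

X_C = 1/(ωC) = 23.0 Ω
Z = 79.0 − j23.0 Ω
|Z| = √(79.0² + 23.0²) = 82.3 Ω
∠Z = arctan(-23.0/79.0) = -16.2°
I = V/|Z| = 55.9 mA
P = VI cos φ = 4.6 × 0.0559 × cos(-16.2°) = 247 mW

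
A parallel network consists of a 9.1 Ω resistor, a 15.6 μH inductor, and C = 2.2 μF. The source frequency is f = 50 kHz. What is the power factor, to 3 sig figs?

ω = 2πf = 314200 rad/s
X_L = ωL = 4.90 Ω
X_C = 1/(ωC) = 1.45 Ω
Parallel: admittances add. Y = 1/R + 1/(jωL) + jωC
Y = (0.110 + j0.487) S
|Y| = 0.499 S → |Z| = 1/|Y| = 2.00 Ω, ∠Z = −∠Y = -77.3°
cos φ = cos(-77.3°) = 0.220

0.220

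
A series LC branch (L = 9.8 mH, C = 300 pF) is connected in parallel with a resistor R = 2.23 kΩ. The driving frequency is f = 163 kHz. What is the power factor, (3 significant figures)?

0.950

ω = 2πf = 1.024e+06 rad/s
X_L = ωL = 10000 Ω
X_C = 1/(ωC) = 3250 Ω
Branch 1: Z₁ = R = 2230 Ω
Branch 2 (series LC): Z₂ = j(X_L − X_C) = j6780 Ω
Parallel: Z = Z₁Z₂/(Z₁+Z₂), |Z| = 2120 Ω, ∠Z = 18.2°
cos φ = cos(18.2°) = 0.950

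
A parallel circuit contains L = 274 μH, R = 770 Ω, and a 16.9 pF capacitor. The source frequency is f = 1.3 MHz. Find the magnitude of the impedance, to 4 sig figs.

749.1 Ω

ω = 2πf = 8.168e+06 rad/s
X_L = ωL = 2238 Ω
X_C = 1/(ωC) = 7244 Ω
Parallel: admittances add. Y = 1/R + 1/(jωL) + jωC
Y = (0.001299 − j0.0003088) S
|Y| = 0.001335 S → |Z| = 1/|Y| = 749.1 Ω, ∠Z = −∠Y = 13.37°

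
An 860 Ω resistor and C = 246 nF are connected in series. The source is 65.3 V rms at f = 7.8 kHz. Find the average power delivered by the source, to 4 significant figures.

4.913 W

ω = 2πf = 49010 rad/s
X_C = 1/(ωC) = 82.95 Ω
Z = 860.0 − j82.95 Ω
|Z| = √(860.0² + 82.95²) = 864.0 Ω
∠Z = arctan(-82.95/860.0) = -5.509°
I = V/|Z| = 75.58 mA
P = VI cos φ = 65.3 × 0.07558 × cos(-5.509°) = 4.913 W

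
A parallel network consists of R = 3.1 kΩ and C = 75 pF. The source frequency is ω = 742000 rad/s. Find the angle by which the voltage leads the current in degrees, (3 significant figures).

-9.79°

X_C = 1/(ωC) = 18000 Ω
Parallel: admittances add. Y = 1/R + jωC
Y = (0.000323 + j5.56e-05) S
|Y| = 0.000327 S → |Z| = 1/|Y| = 3050 Ω, ∠Z = −∠Y = -9.79°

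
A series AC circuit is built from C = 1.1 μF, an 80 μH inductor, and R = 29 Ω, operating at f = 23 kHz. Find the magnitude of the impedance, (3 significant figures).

ω = 2πf = 144500 rad/s
X_L = ωL = 11.6 Ω
X_C = 1/(ωC) = 6.29 Ω
Net reactance X = X_L − X_C = 5.27 Ω
Z = 29.0 + j5.27 Ω
|Z| = √(29.0² + 5.27²) = 29.5 Ω

29.5 Ω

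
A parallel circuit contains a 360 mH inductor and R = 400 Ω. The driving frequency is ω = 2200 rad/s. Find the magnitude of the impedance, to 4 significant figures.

X_L = ωL = 792.0 Ω
Parallel: admittances add. Y = 1/R + 1/(jωL)
Y = (0.002500 − j0.001263) S
|Y| = 0.002801 S → |Z| = 1/|Y| = 357.0 Ω, ∠Z = −∠Y = 26.80°

357.0 Ω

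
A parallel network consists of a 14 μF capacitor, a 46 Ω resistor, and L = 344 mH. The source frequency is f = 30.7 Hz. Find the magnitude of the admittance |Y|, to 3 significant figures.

ω = 2πf = 192.9 rad/s
X_L = ωL = 66.4 Ω
X_C = 1/(ωC) = 370 Ω
Parallel: admittances add. Y = 1/R + 1/(jωL) + jωC
Y = (0.0217 − j0.0124) S
|Y| = 0.0250 S → |Z| = 1/|Y| = 40.0 Ω, ∠Z = −∠Y = 29.6°

25.0 mS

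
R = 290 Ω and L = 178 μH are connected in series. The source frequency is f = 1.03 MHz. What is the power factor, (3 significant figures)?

0.244

ω = 2πf = 6.472e+06 rad/s
X_L = ωL = 1150 Ω
Z = 290 + j1150 Ω
|Z| = √(290² + 1150²) = 1190 Ω
∠Z = arctan(1150/290) = 75.9°
cos φ = cos(75.9°) = 0.244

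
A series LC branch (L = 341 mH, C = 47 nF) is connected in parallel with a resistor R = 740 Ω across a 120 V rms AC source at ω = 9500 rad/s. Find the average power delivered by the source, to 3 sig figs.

X_L = ωL = 3240 Ω
X_C = 1/(ωC) = 2240 Ω
Branch 1: Z₁ = R = 740 Ω
Branch 2 (series LC): Z₂ = j(X_L − X_C) = j1000 Ω
Parallel: Z = Z₁Z₂/(Z₁+Z₂), |Z| = 595 Ω, ∠Z = 36.5°
I = V/|Z| = 202 mA
P = VI cos φ = 120 × 0.202 × cos(36.5°) = 19.5 W

19.5 W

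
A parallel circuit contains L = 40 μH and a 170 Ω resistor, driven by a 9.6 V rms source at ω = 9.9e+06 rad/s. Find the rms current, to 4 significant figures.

X_L = ωL = 396.0 Ω
Parallel: admittances add. Y = 1/R + 1/(jωL)
Y = (0.005882 − j0.002525) S
|Y| = 0.006401 S → |Z| = 1/|Y| = 156.2 Ω, ∠Z = −∠Y = 23.23°
I = V/|Z| = 9.6/156.2 = 61.45 mA

61.45 mA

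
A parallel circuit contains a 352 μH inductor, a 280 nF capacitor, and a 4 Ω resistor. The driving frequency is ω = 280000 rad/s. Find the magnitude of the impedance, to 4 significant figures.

3.859 Ω

X_L = ωL = 98.56 Ω
X_C = 1/(ωC) = 12.76 Ω
Parallel: admittances add. Y = 1/R + 1/(jωL) + jωC
Y = (0.2500 + j0.06825) S
|Y| = 0.2591 S → |Z| = 1/|Y| = 3.859 Ω, ∠Z = −∠Y = -15.27°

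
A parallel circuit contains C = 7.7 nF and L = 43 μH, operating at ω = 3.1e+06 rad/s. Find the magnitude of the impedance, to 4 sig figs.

61.09 Ω

X_L = ωL = 133.3 Ω
X_C = 1/(ωC) = 41.89 Ω
Parallel: admittances add. Y = 1/(jωL) + jωC
Y = (0 + j0.01637) S
|Y| = 0.01637 S → |Z| = 1/|Y| = 61.09 Ω, ∠Z = −∠Y = -90.00°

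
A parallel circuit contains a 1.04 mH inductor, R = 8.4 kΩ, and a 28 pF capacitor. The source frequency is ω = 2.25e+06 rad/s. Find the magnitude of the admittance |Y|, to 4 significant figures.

X_L = ωL = 2340 Ω
X_C = 1/(ωC) = 15870 Ω
Parallel: admittances add. Y = 1/R + 1/(jωL) + jωC
Y = (0.0001190 − j0.0003644) S
|Y| = 0.0003833 S → |Z| = 1/|Y| = 2609 Ω, ∠Z = −∠Y = 71.91°

383.3 μS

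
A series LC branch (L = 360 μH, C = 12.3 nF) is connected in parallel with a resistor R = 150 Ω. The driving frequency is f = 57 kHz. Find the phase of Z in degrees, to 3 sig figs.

-56.8°

ω = 2πf = 358100 rad/s
X_L = ωL = 129 Ω
X_C = 1/(ωC) = 227 Ω
Branch 1: Z₁ = R = 150 Ω
Branch 2 (series LC): Z₂ = j(X_L − X_C) = −j98.1 Ω
Parallel: Z = Z₁Z₂/(Z₁+Z₂), |Z| = 82.1 Ω, ∠Z = -56.8°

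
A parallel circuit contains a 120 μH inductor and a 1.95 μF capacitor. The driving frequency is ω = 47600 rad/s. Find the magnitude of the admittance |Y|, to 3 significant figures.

82.3 mS

X_L = ωL = 5.71 Ω
X_C = 1/(ωC) = 10.8 Ω
Parallel: admittances add. Y = 1/(jωL) + jωC
Y = (0 − j0.0823) S
|Y| = 0.0823 S → |Z| = 1/|Y| = 12.2 Ω, ∠Z = −∠Y = 90.0°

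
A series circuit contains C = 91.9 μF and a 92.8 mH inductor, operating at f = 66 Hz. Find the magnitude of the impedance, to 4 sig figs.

ω = 2πf = 414.7 rad/s
X_L = ωL = 38.48 Ω
X_C = 1/(ωC) = 26.24 Ω
Net reactance X = X_L − X_C = 12.24 Ω
Z = j12.24 Ω
|Z| = √(0² + 12.24²) = 12.24 Ω

12.24 Ω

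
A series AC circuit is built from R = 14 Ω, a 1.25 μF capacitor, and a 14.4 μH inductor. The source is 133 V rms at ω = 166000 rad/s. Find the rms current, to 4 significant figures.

9.360 A

X_L = ωL = 2.390 Ω
X_C = 1/(ωC) = 4.819 Ω
Net reactance X = X_L − X_C = -2.429 Ω
Z = 14.00 − j2.429 Ω
|Z| = √(14.00² + 2.429²) = 14.21 Ω
I = V/|Z| = 133/14.21 = 9.360 A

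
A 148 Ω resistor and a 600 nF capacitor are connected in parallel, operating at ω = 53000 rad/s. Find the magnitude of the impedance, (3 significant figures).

30.8 Ω

X_C = 1/(ωC) = 31.4 Ω
Parallel: admittances add. Y = 1/R + jωC
Y = (0.00676 + j0.0318) S
|Y| = 0.0325 S → |Z| = 1/|Y| = 30.8 Ω, ∠Z = −∠Y = -78.0°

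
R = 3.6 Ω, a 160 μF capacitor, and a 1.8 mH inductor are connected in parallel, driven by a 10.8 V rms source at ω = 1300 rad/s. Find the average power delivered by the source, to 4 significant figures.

32.40 W

X_L = ωL = 2.340 Ω
X_C = 1/(ωC) = 4.808 Ω
Parallel: admittances add. Y = 1/R + 1/(jωL) + jωC
Y = (0.2778 − j0.2194) S
|Y| = 0.3539 S → |Z| = 1/|Y| = 2.825 Ω, ∠Z = −∠Y = 38.30°
I = V/|Z| = 3.823 A
P = VI cos φ = 10.8 × 3.823 × cos(38.30°) = 32.40 W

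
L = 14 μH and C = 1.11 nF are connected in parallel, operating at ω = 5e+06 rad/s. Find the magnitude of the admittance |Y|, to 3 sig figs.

8.74 mS

X_L = ωL = 70.0 Ω
X_C = 1/(ωC) = 180 Ω
Parallel: admittances add. Y = 1/(jωL) + jωC
Y = (0 − j0.00874) S
|Y| = 0.00874 S → |Z| = 1/|Y| = 114 Ω, ∠Z = −∠Y = 90.0°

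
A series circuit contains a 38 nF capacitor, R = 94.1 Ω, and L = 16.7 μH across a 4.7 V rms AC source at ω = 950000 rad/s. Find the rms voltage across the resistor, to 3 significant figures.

4.66 V

X_L = ωL = 15.9 Ω
X_C = 1/(ωC) = 27.7 Ω
Net reactance X = X_L − X_C = -11.8 Ω
Z = 94.1 − j11.8 Ω
|Z| = √(94.1² + 11.8²) = 94.8 Ω
I = V/|Z| = 49.6 mA
V_R = I·|Z_R| = 0.0496 × 94.1 = 4.66 V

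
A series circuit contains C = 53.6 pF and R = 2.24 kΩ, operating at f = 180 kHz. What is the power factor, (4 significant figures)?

ω = 2πf = 1.131e+06 rad/s
X_C = 1/(ωC) = 16500 Ω
Z = 2240 − j16500 Ω
|Z| = √(2240² + 16500²) = 16650 Ω
∠Z = arctan(-16500/2240) = -82.27°
cos φ = cos(-82.27°) = 0.1346

0.1346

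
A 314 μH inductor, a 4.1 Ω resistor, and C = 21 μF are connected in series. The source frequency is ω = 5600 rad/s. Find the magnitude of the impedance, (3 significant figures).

7.89 Ω

X_L = ωL = 1.76 Ω
X_C = 1/(ωC) = 8.50 Ω
Net reactance X = X_L − X_C = -6.75 Ω
Z = 4.10 − j6.75 Ω
|Z| = √(4.10² + 6.75²) = 7.89 Ω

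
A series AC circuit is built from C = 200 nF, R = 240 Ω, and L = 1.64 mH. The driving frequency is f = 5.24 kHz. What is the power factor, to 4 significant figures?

0.9260

ω = 2πf = 32920 rad/s
X_L = ωL = 54.00 Ω
X_C = 1/(ωC) = 151.9 Ω
Net reactance X = X_L − X_C = -97.87 Ω
Z = 240.0 − j97.87 Ω
|Z| = √(240.0² + 97.87²) = 259.2 Ω
∠Z = arctan(-97.87/240.0) = -22.19°
cos φ = cos(-22.19°) = 0.9260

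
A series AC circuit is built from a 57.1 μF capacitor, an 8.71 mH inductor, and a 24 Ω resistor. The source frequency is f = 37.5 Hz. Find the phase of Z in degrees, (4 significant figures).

ω = 2πf = 235.6 rad/s
X_L = ωL = 2.052 Ω
X_C = 1/(ωC) = 74.33 Ω
Net reactance X = X_L − X_C = -72.28 Ω
Z = 24.00 − j72.28 Ω
|Z| = √(24.00² + 72.28²) = 76.16 Ω
∠Z = arctan(-72.28/24.00) = -71.63°

-71.63°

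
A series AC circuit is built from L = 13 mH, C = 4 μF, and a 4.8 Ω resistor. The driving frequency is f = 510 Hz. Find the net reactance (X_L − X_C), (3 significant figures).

-36.4 Ω

ω = 2πf = 3204 rad/s
X_L = ωL = 41.7 Ω
X_C = 1/(ωC) = 78.0 Ω
X = 41.7 − 78.0 = -36.4 Ω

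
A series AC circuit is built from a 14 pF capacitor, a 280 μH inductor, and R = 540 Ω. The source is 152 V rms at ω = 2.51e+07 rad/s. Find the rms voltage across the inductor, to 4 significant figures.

253.3 V

X_L = ωL = 7028 Ω
X_C = 1/(ωC) = 2846 Ω
Net reactance X = X_L − X_C = 4182 Ω
Z = 540.0 + j4182 Ω
|Z| = √(540.0² + 4182²) = 4217 Ω
I = V/|Z| = 36.04 mA
V_L = I·|Z_L| = 0.03604 × 7028 = 253.3 V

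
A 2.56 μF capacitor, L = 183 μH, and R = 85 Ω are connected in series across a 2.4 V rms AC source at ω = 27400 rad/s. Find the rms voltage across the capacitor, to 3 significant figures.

X_L = ωL = 5.01 Ω
X_C = 1/(ωC) = 14.3 Ω
Net reactance X = X_L − X_C = -9.24 Ω
Z = 85.0 − j9.24 Ω
|Z| = √(85.0² + 9.24²) = 85.5 Ω
I = V/|Z| = 28.1 mA
V_C = I·|Z_C| = 0.0281 × 14.3 = 0.400 V

0.400 V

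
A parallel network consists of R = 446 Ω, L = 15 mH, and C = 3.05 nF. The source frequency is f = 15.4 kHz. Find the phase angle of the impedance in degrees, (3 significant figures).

ω = 2πf = 96760 rad/s
X_L = ωL = 1450 Ω
X_C = 1/(ωC) = 3390 Ω
Parallel: admittances add. Y = 1/R + 1/(jωL) + jωC
Y = (0.00224 − j0.000394) S
|Y| = 0.00228 S → |Z| = 1/|Y| = 439 Ω, ∠Z = −∠Y = 9.96°

9.96°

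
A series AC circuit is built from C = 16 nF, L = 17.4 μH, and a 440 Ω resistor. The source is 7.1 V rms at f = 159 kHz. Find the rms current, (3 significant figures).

16.1 mA

ω = 2πf = 999000 rad/s
X_L = ωL = 17.4 Ω
X_C = 1/(ωC) = 62.6 Ω
Net reactance X = X_L − X_C = -45.2 Ω
Z = 440 − j45.2 Ω
|Z| = √(440² + 45.2²) = 442 Ω
I = V/|Z| = 7.1/442 = 16.1 mA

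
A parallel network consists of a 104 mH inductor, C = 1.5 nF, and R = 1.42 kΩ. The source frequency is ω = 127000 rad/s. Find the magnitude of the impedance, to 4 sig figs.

X_L = ωL = 13210 Ω
X_C = 1/(ωC) = 5249 Ω
Parallel: admittances add. Y = 1/R + 1/(jωL) + jωC
Y = (0.0007042 + j0.0001148) S
|Y| = 0.0007135 S → |Z| = 1/|Y| = 1402 Ω, ∠Z = −∠Y = -9.258°

1402 Ω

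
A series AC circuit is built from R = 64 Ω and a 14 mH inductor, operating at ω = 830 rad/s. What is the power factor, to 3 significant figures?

X_L = ωL = 11.6 Ω
Z = 64.0 + j11.6 Ω
|Z| = √(64.0² + 11.6²) = 65.0 Ω
∠Z = arctan(11.6/64.0) = 10.3°
cos φ = cos(10.3°) = 0.984

0.984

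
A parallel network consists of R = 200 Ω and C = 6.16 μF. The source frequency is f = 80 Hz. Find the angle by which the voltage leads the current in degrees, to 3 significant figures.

ω = 2πf = 502.7 rad/s
X_C = 1/(ωC) = 323 Ω
Parallel: admittances add. Y = 1/R + jωC
Y = (0.00500 + j0.00310) S
|Y| = 0.00588 S → |Z| = 1/|Y| = 170 Ω, ∠Z = −∠Y = -31.8°

-31.8°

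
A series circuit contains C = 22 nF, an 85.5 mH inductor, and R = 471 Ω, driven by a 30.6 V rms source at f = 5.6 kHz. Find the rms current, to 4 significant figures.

ω = 2πf = 35190 rad/s
X_L = ωL = 3008 Ω
X_C = 1/(ωC) = 1292 Ω
Net reactance X = X_L − X_C = 1717 Ω
Z = 471.0 + j1717 Ω
|Z| = √(471.0² + 1717²) = 1780 Ω
I = V/|Z| = 30.6/1780 = 17.19 mA

17.19 mA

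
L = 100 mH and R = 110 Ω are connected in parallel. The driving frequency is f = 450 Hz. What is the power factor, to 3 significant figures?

ω = 2πf = 2827 rad/s
X_L = ωL = 283 Ω
Parallel: admittances add. Y = 1/R + 1/(jωL)
Y = (0.00909 − j0.00354) S
|Y| = 0.00975 S → |Z| = 1/|Y| = 103 Ω, ∠Z = −∠Y = 21.3°
cos φ = cos(21.3°) = 0.932

0.932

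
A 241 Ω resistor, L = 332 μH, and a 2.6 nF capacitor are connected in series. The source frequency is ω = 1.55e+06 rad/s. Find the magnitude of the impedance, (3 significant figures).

359 Ω

X_L = ωL = 515 Ω
X_C = 1/(ωC) = 248 Ω
Net reactance X = X_L − X_C = 266 Ω
Z = 241 + j266 Ω
|Z| = √(241² + 266²) = 359 Ω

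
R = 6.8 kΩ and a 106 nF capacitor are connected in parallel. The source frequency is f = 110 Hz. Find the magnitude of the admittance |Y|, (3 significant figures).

ω = 2πf = 691.2 rad/s
X_C = 1/(ωC) = 13600 Ω
Parallel: admittances add. Y = 1/R + jωC
Y = (0.000147 + j7.33e-05) S
|Y| = 0.000164 S → |Z| = 1/|Y| = 6090 Ω, ∠Z = −∠Y = -26.5°

164 μS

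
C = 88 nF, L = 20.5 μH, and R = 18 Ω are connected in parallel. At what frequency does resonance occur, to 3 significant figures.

ω₀ = 1/√(LC) = 1/√(2.05e-05 × 8.8e-08) = 744500 rad/s
f₀ = ω₀/(2π) = 118 kHz

118 kHz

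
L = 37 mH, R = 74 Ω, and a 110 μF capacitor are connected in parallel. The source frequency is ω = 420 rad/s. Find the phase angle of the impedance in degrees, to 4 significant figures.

53.33°

X_L = ωL = 15.54 Ω
X_C = 1/(ωC) = 21.65 Ω
Parallel: admittances add. Y = 1/R + 1/(jωL) + jωC
Y = (0.01351 − j0.01815) S
|Y| = 0.02263 S → |Z| = 1/|Y| = 44.19 Ω, ∠Z = −∠Y = 53.33°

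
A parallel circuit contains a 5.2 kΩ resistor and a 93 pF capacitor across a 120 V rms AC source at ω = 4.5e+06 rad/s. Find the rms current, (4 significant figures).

55.27 mA

X_C = 1/(ωC) = 2389 Ω
Parallel: admittances add. Y = 1/R + jωC
Y = (0.0001923 + j0.0004185) S
|Y| = 0.0004606 S → |Z| = 1/|Y| = 2171 Ω, ∠Z = −∠Y = -65.32°
I = V/|Z| = 120/2171 = 55.27 mA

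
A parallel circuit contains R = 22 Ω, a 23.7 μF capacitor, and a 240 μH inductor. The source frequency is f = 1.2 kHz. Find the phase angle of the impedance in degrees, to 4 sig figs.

ω = 2πf = 7540 rad/s
X_L = ωL = 1.810 Ω
X_C = 1/(ωC) = 5.596 Ω
Parallel: admittances add. Y = 1/R + 1/(jωL) + jωC
Y = (0.04545 − j0.3739) S
|Y| = 0.3767 S → |Z| = 1/|Y| = 2.655 Ω, ∠Z = −∠Y = 83.07°

83.07°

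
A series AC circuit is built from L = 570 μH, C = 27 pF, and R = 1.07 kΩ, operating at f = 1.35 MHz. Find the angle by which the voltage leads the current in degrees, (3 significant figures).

ω = 2πf = 8.482e+06 rad/s
X_L = ωL = 4830 Ω
X_C = 1/(ωC) = 4370 Ω
Net reactance X = X_L − X_C = 469 Ω
Z = 1070 + j469 Ω
|Z| = √(1070² + 469²) = 1170 Ω
∠Z = arctan(469/1070) = 23.6°

23.6°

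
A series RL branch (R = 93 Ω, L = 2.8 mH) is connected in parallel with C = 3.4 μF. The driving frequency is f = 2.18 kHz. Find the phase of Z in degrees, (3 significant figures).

-77.9°

ω = 2πf = 13700 rad/s
X_L = ωL = 38.4 Ω
X_C = 1/(ωC) = 21.5 Ω
Branch 1 (R+jX_L): Z₁ = 93.0 + j38.4 Ω, |Z₁| = 101 Ω
Branch 2 (−jX_C): Z₂ = −j21.5 Ω
Parallel: Z = Z₁Z₂/(Z₁+Z₂), |Z| = 22.9 Ω, ∠Z = -77.9°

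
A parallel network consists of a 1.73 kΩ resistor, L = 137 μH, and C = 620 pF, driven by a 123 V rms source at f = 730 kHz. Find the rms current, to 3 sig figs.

170 mA

ω = 2πf = 4.587e+06 rad/s
X_L = ωL = 628 Ω
X_C = 1/(ωC) = 352 Ω
Parallel: admittances add. Y = 1/R + 1/(jωL) + jωC
Y = (0.000578 + j0.00125) S
|Y| = 0.00138 S → |Z| = 1/|Y| = 725 Ω, ∠Z = −∠Y = -65.2°
I = V/|Z| = 123/725 = 170 mA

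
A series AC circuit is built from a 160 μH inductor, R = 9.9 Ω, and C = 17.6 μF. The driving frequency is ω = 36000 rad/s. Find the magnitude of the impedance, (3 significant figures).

10.7 Ω

X_L = ωL = 5.76 Ω
X_C = 1/(ωC) = 1.58 Ω
Net reactance X = X_L − X_C = 4.18 Ω
Z = 9.90 + j4.18 Ω
|Z| = √(9.90² + 4.18²) = 10.7 Ω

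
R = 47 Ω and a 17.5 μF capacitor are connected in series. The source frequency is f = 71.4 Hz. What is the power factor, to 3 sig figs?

0.346

ω = 2πf = 448.6 rad/s
X_C = 1/(ωC) = 127 Ω
Z = 47.0 − j127 Ω
|Z| = √(47.0² + 127²) = 136 Ω
∠Z = arctan(-127/47.0) = -69.7°
cos φ = cos(-69.7°) = 0.346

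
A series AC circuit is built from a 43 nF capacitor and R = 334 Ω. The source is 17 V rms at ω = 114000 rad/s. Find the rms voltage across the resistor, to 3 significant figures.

14.5 V

X_C = 1/(ωC) = 204 Ω
Z = 334 − j204 Ω
|Z| = √(334² + 204²) = 391 Ω
I = V/|Z| = 43.4 mA
V_R = I·|Z_R| = 0.0434 × 334 = 14.5 V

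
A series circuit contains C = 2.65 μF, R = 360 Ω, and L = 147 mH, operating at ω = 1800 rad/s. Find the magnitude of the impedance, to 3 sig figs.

X_L = ωL = 265 Ω
X_C = 1/(ωC) = 210 Ω
Net reactance X = X_L − X_C = 55.0 Ω
Z = 360 + j55.0 Ω
|Z| = √(360² + 55.0²) = 364 Ω

364 Ω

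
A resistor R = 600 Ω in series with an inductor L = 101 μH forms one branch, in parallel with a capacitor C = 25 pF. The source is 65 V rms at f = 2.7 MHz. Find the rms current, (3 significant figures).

ω = 2πf = 1.696e+07 rad/s
X_L = ωL = 1710 Ω
X_C = 1/(ωC) = 2360 Ω
Branch 1 (R+jX_L): Z₁ = 600 + j1710 Ω, |Z₁| = 1820 Ω
Branch 2 (−jX_C): Z₂ = −j2360 Ω
Parallel: Z = Z₁Z₂/(Z₁+Z₂), |Z| = 4860 Ω, ∠Z = 27.7°
I = V/|Z| = 65/4860 = 13.4 mA

13.4 mA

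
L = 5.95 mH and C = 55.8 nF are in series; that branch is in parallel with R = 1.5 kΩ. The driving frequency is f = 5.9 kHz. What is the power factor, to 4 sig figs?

ω = 2πf = 37070 rad/s
X_L = ωL = 220.6 Ω
X_C = 1/(ωC) = 483.4 Ω
Branch 1: Z₁ = R = 1500 Ω
Branch 2 (series LC): Z₂ = j(X_L − X_C) = −j262.9 Ω
Parallel: Z = Z₁Z₂/(Z₁+Z₂), |Z| = 258.9 Ω, ∠Z = -80.06°
cos φ = cos(-80.06°) = 0.1726

0.1726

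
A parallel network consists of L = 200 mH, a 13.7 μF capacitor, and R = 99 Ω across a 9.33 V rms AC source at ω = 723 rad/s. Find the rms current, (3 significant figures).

X_L = ωL = 145 Ω
X_C = 1/(ωC) = 101 Ω
Parallel: admittances add. Y = 1/R + 1/(jωL) + jωC
Y = (0.0101 + j0.00299) S
|Y| = 0.0105 S → |Z| = 1/|Y| = 94.9 Ω, ∠Z = −∠Y = -16.5°
I = V/|Z| = 9.33/94.9 = 98.3 mA

98.3 mA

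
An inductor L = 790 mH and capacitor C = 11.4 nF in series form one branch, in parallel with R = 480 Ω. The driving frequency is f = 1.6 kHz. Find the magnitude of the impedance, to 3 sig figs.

ω = 2πf = 10050 rad/s
X_L = ωL = 7940 Ω
X_C = 1/(ωC) = 8730 Ω
Branch 1: Z₁ = R = 480 Ω
Branch 2 (series LC): Z₂ = j(X_L − X_C) = −j784 Ω
Parallel: Z = Z₁Z₂/(Z₁+Z₂), |Z| = 409 Ω, ∠Z = -31.5°

409 Ω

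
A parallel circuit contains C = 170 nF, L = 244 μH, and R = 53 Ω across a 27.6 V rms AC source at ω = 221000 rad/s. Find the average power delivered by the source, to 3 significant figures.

14.4 W

X_L = ωL = 53.9 Ω
X_C = 1/(ωC) = 26.6 Ω
Parallel: admittances add. Y = 1/R + 1/(jωL) + jωC
Y = (0.0189 + j0.0190) S
|Y| = 0.0268 S → |Z| = 1/|Y| = 37.3 Ω, ∠Z = −∠Y = -45.2°
I = V/|Z| = 740 mA
P = VI cos φ = 27.6 × 0.740 × cos(-45.2°) = 14.4 W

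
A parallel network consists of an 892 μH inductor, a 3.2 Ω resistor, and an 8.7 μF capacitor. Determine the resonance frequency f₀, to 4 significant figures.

1.807 kHz

ω₀ = 1/√(LC) = 1/√(0.000892 × 8.7e-06) = 11350 rad/s
f₀ = ω₀/(2π) = 1.807 kHz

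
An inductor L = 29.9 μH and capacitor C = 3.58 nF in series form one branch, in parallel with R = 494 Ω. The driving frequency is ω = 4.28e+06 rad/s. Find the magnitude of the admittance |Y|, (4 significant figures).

X_L = ωL = 128.0 Ω
X_C = 1/(ωC) = 65.26 Ω
Branch 1: Z₁ = R = 494.0 Ω
Branch 2 (series LC): Z₂ = j(X_L − X_C) = j62.71 Ω
Parallel: Z = Z₁Z₂/(Z₁+Z₂), |Z| = 62.21 Ω, ∠Z = 82.77°
|Y| = 1/|Z| = 16.07 mS

16.07 mS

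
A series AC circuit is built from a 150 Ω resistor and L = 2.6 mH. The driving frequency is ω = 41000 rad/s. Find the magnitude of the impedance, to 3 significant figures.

184 Ω

X_L = ωL = 107 Ω
Z = 150 + j107 Ω
|Z| = √(150² + 107²) = 184 Ω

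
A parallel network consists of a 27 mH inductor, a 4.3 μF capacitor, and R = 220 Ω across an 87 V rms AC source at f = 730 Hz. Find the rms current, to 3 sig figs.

ω = 2πf = 4587 rad/s
X_L = ωL = 124 Ω
X_C = 1/(ωC) = 50.7 Ω
Parallel: admittances add. Y = 1/R + 1/(jωL) + jωC
Y = (0.00455 + j0.0116) S
|Y| = 0.0125 S → |Z| = 1/|Y| = 80.0 Ω, ∠Z = −∠Y = -68.7°
I = V/|Z| = 87/80.0 = 1.09 A

1.09 A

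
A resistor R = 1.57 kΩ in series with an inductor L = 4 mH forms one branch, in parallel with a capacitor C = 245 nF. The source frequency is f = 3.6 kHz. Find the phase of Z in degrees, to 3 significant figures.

-83.4°

ω = 2πf = 22620 rad/s
X_L = ωL = 90.5 Ω
X_C = 1/(ωC) = 180 Ω
Branch 1 (R+jX_L): Z₁ = 1570 + j90.5 Ω, |Z₁| = 1570 Ω
Branch 2 (−jX_C): Z₂ = −j180 Ω
Parallel: Z = Z₁Z₂/(Z₁+Z₂), |Z| = 180 Ω, ∠Z = -83.4°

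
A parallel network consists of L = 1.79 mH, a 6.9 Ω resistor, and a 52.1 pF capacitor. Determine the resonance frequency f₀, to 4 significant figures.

ω₀ = 1/√(LC) = 1/√(0.00179 × 5.21e-11) = 3.275e+06 rad/s
f₀ = ω₀/(2π) = 521.2 kHz

521.2 kHz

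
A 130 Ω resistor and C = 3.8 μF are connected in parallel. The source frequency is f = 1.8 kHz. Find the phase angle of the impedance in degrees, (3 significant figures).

ω = 2πf = 11310 rad/s
X_C = 1/(ωC) = 23.3 Ω
Parallel: admittances add. Y = 1/R + jωC
Y = (0.00769 + j0.0430) S
|Y| = 0.0437 S → |Z| = 1/|Y| = 22.9 Ω, ∠Z = −∠Y = -79.9°

-79.9°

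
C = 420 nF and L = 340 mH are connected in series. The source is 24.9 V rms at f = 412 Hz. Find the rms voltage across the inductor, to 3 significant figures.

ω = 2πf = 2589 rad/s
X_L = ωL = 880 Ω
X_C = 1/(ωC) = 920 Ω
Net reactance X = X_L − X_C = -39.6 Ω
Z = − j39.6 Ω
|Z| = √(0² + 39.6²) = 39.6 Ω
I = V/|Z| = 629 mA
V_L = I·|Z_L| = 0.629 × 880 = 553 V

553 V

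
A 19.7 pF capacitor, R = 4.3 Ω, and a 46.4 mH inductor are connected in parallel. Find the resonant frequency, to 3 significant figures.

166 kHz

ω₀ = 1/√(LC) = 1/√(0.0464 × 1.97e-11) = 1.046e+06 rad/s
f₀ = ω₀/(2π) = 166 kHz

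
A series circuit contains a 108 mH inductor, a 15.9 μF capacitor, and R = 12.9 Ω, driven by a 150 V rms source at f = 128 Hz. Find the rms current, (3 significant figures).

9.66 A

ω = 2πf = 804.2 rad/s
X_L = ωL = 86.9 Ω
X_C = 1/(ωC) = 78.2 Ω
Net reactance X = X_L − X_C = 8.66 Ω
Z = 12.9 + j8.66 Ω
|Z| = √(12.9² + 8.66²) = 15.5 Ω
I = V/|Z| = 150/15.5 = 9.66 A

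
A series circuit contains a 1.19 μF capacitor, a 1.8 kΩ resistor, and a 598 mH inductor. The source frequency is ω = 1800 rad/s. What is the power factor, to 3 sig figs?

X_L = ωL = 1080 Ω
X_C = 1/(ωC) = 467 Ω
Net reactance X = X_L − X_C = 610 Ω
Z = 1800 + j610 Ω
|Z| = √(1800² + 610²) = 1900 Ω
∠Z = arctan(610/1800) = 18.7°
cos φ = cos(18.7°) = 0.947

0.947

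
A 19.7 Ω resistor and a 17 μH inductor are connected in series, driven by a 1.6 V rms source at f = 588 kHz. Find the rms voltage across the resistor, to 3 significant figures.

ω = 2πf = 3.695e+06 rad/s
X_L = ωL = 62.8 Ω
Z = 19.7 + j62.8 Ω
|Z| = √(19.7² + 62.8²) = 65.8 Ω
I = V/|Z| = 24.3 mA
V_R = I·|Z_R| = 0.0243 × 19.7 = 0.479 V

0.479 V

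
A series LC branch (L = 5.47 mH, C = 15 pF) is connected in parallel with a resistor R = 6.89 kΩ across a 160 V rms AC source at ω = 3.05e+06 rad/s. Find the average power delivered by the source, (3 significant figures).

3.72 W

X_L = ωL = 16700 Ω
X_C = 1/(ωC) = 21900 Ω
Branch 1: Z₁ = R = 6890 Ω
Branch 2 (series LC): Z₂ = j(X_L − X_C) = −j5170 Ω
Parallel: Z = Z₁Z₂/(Z₁+Z₂), |Z| = 4140 Ω, ∠Z = -53.1°
I = V/|Z| = 38.7 mA
P = VI cos φ = 160 × 0.0387 × cos(-53.1°) = 3.72 W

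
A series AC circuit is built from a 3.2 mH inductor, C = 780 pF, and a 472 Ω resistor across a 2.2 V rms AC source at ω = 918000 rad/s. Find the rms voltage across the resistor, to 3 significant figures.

X_L = ωL = 2940 Ω
X_C = 1/(ωC) = 1400 Ω
Net reactance X = X_L − X_C = 1540 Ω
Z = 472 + j1540 Ω
|Z| = √(472² + 1540²) = 1610 Ω
I = V/|Z| = 1.37 mA
V_R = I·|Z_R| = 0.00137 × 472 = 0.644 V

0.644 V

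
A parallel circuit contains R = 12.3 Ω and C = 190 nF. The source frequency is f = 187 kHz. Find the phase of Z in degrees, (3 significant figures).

ω = 2πf = 1.175e+06 rad/s
X_C = 1/(ωC) = 4.48 Ω
Parallel: admittances add. Y = 1/R + jωC
Y = (0.0813 + j0.223) S
|Y| = 0.238 S → |Z| = 1/|Y| = 4.21 Ω, ∠Z = −∠Y = -70.0°

-70.0°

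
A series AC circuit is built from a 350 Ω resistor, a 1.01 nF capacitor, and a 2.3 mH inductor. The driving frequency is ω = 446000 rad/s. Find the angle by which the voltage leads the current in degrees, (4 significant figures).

-73.66°

X_L = ωL = 1026 Ω
X_C = 1/(ωC) = 2220 Ω
Net reactance X = X_L − X_C = -1194 Ω
Z = 350.0 − j1194 Ω
|Z| = √(350.0² + 1194²) = 1244 Ω
∠Z = arctan(-1194/350.0) = -73.66°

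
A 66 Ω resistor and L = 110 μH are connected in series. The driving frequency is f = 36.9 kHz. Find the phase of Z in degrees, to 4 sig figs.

ω = 2πf = 231800 rad/s
X_L = ωL = 25.50 Ω
Z = 66.00 + j25.50 Ω
|Z| = √(66.00² + 25.50²) = 70.76 Ω
∠Z = arctan(25.50/66.00) = 21.13°

21.13°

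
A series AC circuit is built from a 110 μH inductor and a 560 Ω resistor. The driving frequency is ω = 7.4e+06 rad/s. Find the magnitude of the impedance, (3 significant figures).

X_L = ωL = 814 Ω
Z = 560 + j814 Ω
|Z| = √(560² + 814²) = 988 Ω

988 Ω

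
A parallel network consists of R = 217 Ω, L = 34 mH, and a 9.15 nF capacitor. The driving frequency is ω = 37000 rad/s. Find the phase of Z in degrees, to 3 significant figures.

X_L = ωL = 1260 Ω
X_C = 1/(ωC) = 2950 Ω
Parallel: admittances add. Y = 1/R + 1/(jωL) + jωC
Y = (0.00461 − j0.000456) S
|Y| = 0.00463 S → |Z| = 1/|Y| = 216 Ω, ∠Z = −∠Y = 5.66°

5.66°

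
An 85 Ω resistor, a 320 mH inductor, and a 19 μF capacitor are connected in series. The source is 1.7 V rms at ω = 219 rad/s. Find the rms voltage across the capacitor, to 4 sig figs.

X_L = ωL = 70.08 Ω
X_C = 1/(ωC) = 240.3 Ω
Net reactance X = X_L − X_C = -170.2 Ω
Z = 85.00 − j170.2 Ω
|Z| = √(85.00² + 170.2²) = 190.3 Ω
I = V/|Z| = 8.934 mA
V_C = I·|Z_C| = 0.008934 × 240.3 = 2.147 V

2.147 V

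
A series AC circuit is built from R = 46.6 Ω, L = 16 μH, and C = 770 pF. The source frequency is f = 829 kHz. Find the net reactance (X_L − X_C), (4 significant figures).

-166.0 Ω

ω = 2πf = 5.209e+06 rad/s
X_L = ωL = 83.34 Ω
X_C = 1/(ωC) = 249.3 Ω
X = 83.34 − 249.3 = -166.0 Ω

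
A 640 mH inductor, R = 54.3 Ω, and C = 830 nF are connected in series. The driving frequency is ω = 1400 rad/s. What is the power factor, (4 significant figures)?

0.8376

X_L = ωL = 896.0 Ω
X_C = 1/(ωC) = 860.6 Ω
Net reactance X = X_L − X_C = 35.41 Ω
Z = 54.30 + j35.41 Ω
|Z| = √(54.30² + 35.41²) = 64.83 Ω
∠Z = arctan(35.41/54.30) = 33.11°
cos φ = cos(33.11°) = 0.8376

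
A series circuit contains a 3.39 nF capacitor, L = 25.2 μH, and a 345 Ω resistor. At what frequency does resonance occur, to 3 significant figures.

ω₀ = 1/√(LC) = 1/√(2.52e-05 × 3.39e-09) = 3.421e+06 rad/s
f₀ = ω₀/(2π) = 545 kHz

545 kHz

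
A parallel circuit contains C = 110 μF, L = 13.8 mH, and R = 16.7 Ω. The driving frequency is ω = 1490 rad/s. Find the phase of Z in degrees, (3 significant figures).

X_L = ωL = 20.6 Ω
X_C = 1/(ωC) = 6.10 Ω
Parallel: admittances add. Y = 1/R + 1/(jωL) + jωC
Y = (0.0599 + j0.115) S
|Y| = 0.130 S → |Z| = 1/|Y| = 7.70 Ω, ∠Z = −∠Y = -62.5°

-62.5°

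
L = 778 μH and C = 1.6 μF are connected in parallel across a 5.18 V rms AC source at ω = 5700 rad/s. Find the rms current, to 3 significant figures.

X_L = ωL = 4.43 Ω
X_C = 1/(ωC) = 110 Ω
Parallel: admittances add. Y = 1/(jωL) + jωC
Y = (0 − j0.216) S
|Y| = 0.216 S → |Z| = 1/|Y| = 4.62 Ω, ∠Z = −∠Y = 90.0°
I = V/|Z| = 5.18/4.62 = 1.12 A

1.12 A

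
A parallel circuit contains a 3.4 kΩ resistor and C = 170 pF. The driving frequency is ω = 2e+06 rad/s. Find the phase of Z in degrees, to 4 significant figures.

X_C = 1/(ωC) = 2941 Ω
Parallel: admittances add. Y = 1/R + jωC
Y = (0.0002941 + j0.0003400) S
|Y| = 0.0004496 S → |Z| = 1/|Y| = 2224 Ω, ∠Z = −∠Y = -49.14°

-49.14°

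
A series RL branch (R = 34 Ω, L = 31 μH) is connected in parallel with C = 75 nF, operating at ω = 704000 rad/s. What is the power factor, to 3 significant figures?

X_L = ωL = 21.8 Ω
X_C = 1/(ωC) = 18.9 Ω
Branch 1 (R+jX_L): Z₁ = 34.0 + j21.8 Ω, |Z₁| = 40.4 Ω
Branch 2 (−jX_C): Z₂ = −j18.9 Ω
Parallel: Z = Z₁Z₂/(Z₁+Z₂), |Z| = 22.4 Ω, ∠Z = -62.2°
cos φ = cos(-62.2°) = 0.467

0.467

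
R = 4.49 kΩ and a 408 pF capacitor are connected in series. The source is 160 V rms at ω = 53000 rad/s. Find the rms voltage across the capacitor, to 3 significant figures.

X_C = 1/(ωC) = 46200 Ω
Z = 4490 − j46200 Ω
|Z| = √(4490² + 46200²) = 46500 Ω
I = V/|Z| = 3.44 mA
V_C = I·|Z_C| = 0.00344 × 46200 = 159 V

159 V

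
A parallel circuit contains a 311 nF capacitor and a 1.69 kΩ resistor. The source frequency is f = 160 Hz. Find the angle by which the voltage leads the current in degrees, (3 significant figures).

-27.9°

ω = 2πf = 1005 rad/s
X_C = 1/(ωC) = 3200 Ω
Parallel: admittances add. Y = 1/R + jωC
Y = (0.000592 + j0.000313) S
|Y| = 0.000669 S → |Z| = 1/|Y| = 1490 Ω, ∠Z = −∠Y = -27.9°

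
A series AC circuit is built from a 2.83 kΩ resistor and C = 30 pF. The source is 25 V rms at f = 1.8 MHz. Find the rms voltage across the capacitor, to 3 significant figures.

ω = 2πf = 1.131e+07 rad/s
X_C = 1/(ωC) = 2950 Ω
Z = 2830 − j2950 Ω
|Z| = √(2830² + 2950²) = 4090 Ω
I = V/|Z| = 6.12 mA
V_C = I·|Z_C| = 0.00612 × 2950 = 18.0 V

18.0 V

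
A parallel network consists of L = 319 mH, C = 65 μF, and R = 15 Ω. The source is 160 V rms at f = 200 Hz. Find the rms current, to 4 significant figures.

ω = 2πf = 1257 rad/s
X_L = ωL = 400.9 Ω
X_C = 1/(ωC) = 12.24 Ω
Parallel: admittances add. Y = 1/R + 1/(jωL) + jωC
Y = (0.06667 + j0.07919) S
|Y| = 0.1035 S → |Z| = 1/|Y| = 9.661 Ω, ∠Z = −∠Y = -49.91°
I = V/|Z| = 160/9.661 = 16.56 A

16.56 A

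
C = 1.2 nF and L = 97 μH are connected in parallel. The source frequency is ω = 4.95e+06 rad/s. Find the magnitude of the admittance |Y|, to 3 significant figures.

X_L = ωL = 480 Ω
X_C = 1/(ωC) = 168 Ω
Parallel: admittances add. Y = 1/(jωL) + jωC
Y = (0 + j0.00386) S
|Y| = 0.00386 S → |Z| = 1/|Y| = 259 Ω, ∠Z = −∠Y = -90.0°

3.86 mS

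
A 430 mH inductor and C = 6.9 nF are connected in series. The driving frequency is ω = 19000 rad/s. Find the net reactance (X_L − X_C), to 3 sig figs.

X_L = ωL = 8170 Ω
X_C = 1/(ωC) = 7630 Ω
X = 8170 − 7630 = 542 Ω

542 Ω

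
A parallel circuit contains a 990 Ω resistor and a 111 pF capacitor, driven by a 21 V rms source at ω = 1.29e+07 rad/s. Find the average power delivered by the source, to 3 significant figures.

445 mW

X_C = 1/(ωC) = 698 Ω
Parallel: admittances add. Y = 1/R + jωC
Y = (0.00101 + j0.00143) S
|Y| = 0.00175 S → |Z| = 1/|Y| = 571 Ω, ∠Z = −∠Y = -54.8°
I = V/|Z| = 36.8 mA
P = VI cos φ = 21 × 0.0368 × cos(-54.8°) = 445 mW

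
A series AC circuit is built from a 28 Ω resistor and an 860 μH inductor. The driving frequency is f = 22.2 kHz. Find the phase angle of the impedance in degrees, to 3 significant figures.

ω = 2πf = 139500 rad/s
X_L = ωL = 120 Ω
Z = 28.0 + j120 Ω
|Z| = √(28.0² + 120²) = 123 Ω
∠Z = arctan(120/28.0) = 76.9°

76.9°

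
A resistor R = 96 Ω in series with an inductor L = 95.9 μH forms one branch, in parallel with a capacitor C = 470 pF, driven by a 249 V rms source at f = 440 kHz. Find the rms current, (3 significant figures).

589 mA

ω = 2πf = 2.765e+06 rad/s
X_L = ωL = 265 Ω
X_C = 1/(ωC) = 770 Ω
Branch 1 (R+jX_L): Z₁ = 96.0 + j265 Ω, |Z₁| = 282 Ω
Branch 2 (−jX_C): Z₂ = −j770 Ω
Parallel: Z = Z₁Z₂/(Z₁+Z₂), |Z| = 423 Ω, ∠Z = 59.3°
I = V/|Z| = 249/423 = 589 mA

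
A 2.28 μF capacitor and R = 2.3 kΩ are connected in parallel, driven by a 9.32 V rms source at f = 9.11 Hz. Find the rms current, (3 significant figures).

ω = 2πf = 57.24 rad/s
X_C = 1/(ωC) = 7660 Ω
Parallel: admittances add. Y = 1/R + jωC
Y = (0.000435 + j0.000131) S
|Y| = 0.000454 S → |Z| = 1/|Y| = 2200 Ω, ∠Z = −∠Y = -16.7°
I = V/|Z| = 9.32/2200 = 4.23 mA

4.23 mA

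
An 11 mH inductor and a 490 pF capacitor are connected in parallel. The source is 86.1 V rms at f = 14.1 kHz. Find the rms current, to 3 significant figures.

ω = 2πf = 88590 rad/s
X_L = ωL = 975 Ω
X_C = 1/(ωC) = 23000 Ω
Parallel: admittances add. Y = 1/(jωL) + jωC
Y = (0 − j0.000983) S
|Y| = 0.000983 S → |Z| = 1/|Y| = 1020 Ω, ∠Z = −∠Y = 90.0°
I = V/|Z| = 86.1/1020 = 84.6 mA

84.6 mA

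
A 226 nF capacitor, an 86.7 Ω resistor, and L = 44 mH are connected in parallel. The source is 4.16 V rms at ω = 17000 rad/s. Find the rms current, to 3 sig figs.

49.1 mA

X_L = ωL = 748 Ω
X_C = 1/(ωC) = 260 Ω
Parallel: admittances add. Y = 1/R + 1/(jωL) + jωC
Y = (0.0115 + j0.00251) S
|Y| = 0.0118 S → |Z| = 1/|Y| = 84.7 Ω, ∠Z = −∠Y = -12.3°
I = V/|Z| = 4.16/84.7 = 49.1 mA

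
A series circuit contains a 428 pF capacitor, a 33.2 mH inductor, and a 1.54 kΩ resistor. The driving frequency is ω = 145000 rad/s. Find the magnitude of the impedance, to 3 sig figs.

11400 Ω

X_L = ωL = 4810 Ω
X_C = 1/(ωC) = 16100 Ω
Net reactance X = X_L − X_C = -11300 Ω
Z = 1540 − j11300 Ω
|Z| = √(1540² + 11300²) = 11400 Ω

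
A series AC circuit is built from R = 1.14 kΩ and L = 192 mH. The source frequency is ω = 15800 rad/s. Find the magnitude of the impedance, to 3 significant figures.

3240 Ω

X_L = ωL = 3030 Ω
Z = 1140 + j3030 Ω
|Z| = √(1140² + 3030²) = 3240 Ω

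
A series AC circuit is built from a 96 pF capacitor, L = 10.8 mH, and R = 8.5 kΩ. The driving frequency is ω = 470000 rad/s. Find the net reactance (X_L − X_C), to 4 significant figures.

-17090 Ω

X_L = ωL = 5076 Ω
X_C = 1/(ωC) = 22160 Ω
X = 5076 − 22160 = -17090 Ω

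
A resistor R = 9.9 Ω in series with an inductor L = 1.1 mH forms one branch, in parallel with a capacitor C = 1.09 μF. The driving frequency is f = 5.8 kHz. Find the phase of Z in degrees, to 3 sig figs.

-70.3°

ω = 2πf = 36440 rad/s
X_L = ωL = 40.1 Ω
X_C = 1/(ωC) = 25.2 Ω
Branch 1 (R+jX_L): Z₁ = 9.90 + j40.1 Ω, |Z₁| = 41.3 Ω
Branch 2 (−jX_C): Z₂ = −j25.2 Ω
Parallel: Z = Z₁Z₂/(Z₁+Z₂), |Z| = 58.1 Ω, ∠Z = -70.3°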